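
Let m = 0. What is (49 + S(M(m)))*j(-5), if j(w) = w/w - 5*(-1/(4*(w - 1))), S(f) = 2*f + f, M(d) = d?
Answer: 931/24 ≈ 38.792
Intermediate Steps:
S(f) = 3*f
j(w) = 1 - 5/(4 - 4*w) (j(w) = 1 - 5*(-1/(4*(-1 + w))) = 1 - 5/(4 - 4*w))
(49 + S(M(m)))*j(-5) = (49 + 3*0)*((¼ - 5)/(-1 - 5)) = (49 + 0)*(-19/4/(-6)) = 49*(-⅙*(-19/4)) = 49*(19/24) = 931/24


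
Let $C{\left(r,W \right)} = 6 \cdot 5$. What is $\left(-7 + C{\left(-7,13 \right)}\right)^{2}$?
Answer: $529$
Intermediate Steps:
$C{\left(r,W \right)} = 30$
$\left(-7 + C{\left(-7,13 \right)}\right)^{2} = \left(-7 + 30\right)^{2} = 23^{2} = 529$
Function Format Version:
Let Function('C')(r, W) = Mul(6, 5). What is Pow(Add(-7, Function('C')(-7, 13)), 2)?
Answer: 529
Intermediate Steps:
Function('C')(r, W) = 30
Pow(Add(-7, Function('C')(-7, 13)), 2) = Pow(Add(-7, 30), 2) = Pow(23, 2) = 529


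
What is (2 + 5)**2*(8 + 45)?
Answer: 2597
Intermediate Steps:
(2 + 5)**2*(8 + 45) = 7**2*53 = 49*53 = 2597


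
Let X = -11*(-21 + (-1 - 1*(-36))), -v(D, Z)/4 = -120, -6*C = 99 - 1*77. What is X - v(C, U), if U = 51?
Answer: -634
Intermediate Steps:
C = -11/3 (C = -(99 - 1*77)/6 = -(99 - 77)/6 = -⅙*22 = -11/3 ≈ -3.6667)
v(D, Z) = 480 (v(D, Z) = -4*(-120) = 480)
X = -154 (X = -11*(-21 + (-1 + 36)) = -11*(-21 + 35) = -11*14 = -154)
X - v(C, U) = -154 - 1*480 = -154 - 480 = -634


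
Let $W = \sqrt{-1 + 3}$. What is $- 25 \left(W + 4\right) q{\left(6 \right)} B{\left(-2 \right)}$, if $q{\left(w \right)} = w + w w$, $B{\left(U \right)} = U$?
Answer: $8400 + 2100 \sqrt{2} \approx 11370.0$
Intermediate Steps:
$q{\left(w \right)} = w + w^{2}$
$W = \sqrt{2} \approx 1.4142$
$- 25 \left(W + 4\right) q{\left(6 \right)} B{\left(-2 \right)} = - 25 \left(\sqrt{2} + 4\right) 6 \left(1 + 6\right) \left(-2\right) = - 25 \left(4 + \sqrt{2}\right) 6 \cdot 7 \left(-2\right) = - 25 \left(4 + \sqrt{2}\right) 42 \left(-2\right) = - 25 \left(168 + 42 \sqrt{2}\right) \left(-2\right) = \left(-4200 - 1050 \sqrt{2}\right) \left(-2\right) = 8400 + 2100 \sqrt{2}$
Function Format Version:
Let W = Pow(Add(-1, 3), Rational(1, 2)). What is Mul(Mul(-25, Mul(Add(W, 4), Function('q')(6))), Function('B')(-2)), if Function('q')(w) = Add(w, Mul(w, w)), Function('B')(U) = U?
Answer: Add(8400, Mul(2100, Pow(2, Rational(1, 2)))) ≈ 11370.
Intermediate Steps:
Function('q')(w) = Add(w, Pow(w, 2))
W = Pow(2, Rational(1, 2)) ≈ 1.4142
Mul(Mul(-25, Mul(Add(W, 4), Function('q')(6))), Function('B')(-2)) = Mul(Mul(-25, Mul(Add(Pow(2, Rational(1, 2)), 4), Mul(6, Add(1, 6)))), -2) = Mul(Mul(-25, Mul(Add(4, Pow(2, Rational(1, 2))), Mul(6, 7))), -2) = Mul(Mul(-25, Mul(Add(4, Pow(2, Rational(1, 2))), 42)), -2) = Mul(Mul(-25, Add(168, Mul(42, Pow(2, Rational(1, 2))))), -2) = Mul(Add(-4200, Mul(-1050, Pow(2, Rational(1, 2)))), -2) = Add(8400, Mul(2100, Pow(2, Rational(1, 2))))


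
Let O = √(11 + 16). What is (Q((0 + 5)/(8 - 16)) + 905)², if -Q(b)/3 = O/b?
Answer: 20491177/25 + 26064*√3 ≈ 8.6479e+5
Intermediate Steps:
O = 3*√3 (O = √27 = 3*√3 ≈ 5.1962)
Q(b) = -9*√3/b (Q(b) = -3*3*√3/b = -9*√3/b)
(Q((0 + 5)/(8 - 16)) + 905)² = (-9*√3/((0 + 5)/(8 - 16)) + 905)² = (-9*√3/(5/(-8)) + 905)² = (-9*√3/(5*(-⅛)) + 905)² = (-9*√3/(-5/8) + 905)² = (-9*√3*(-8/5) + 905)² = (72*√3/5 + 905)² = (905 + 72*√3/5)²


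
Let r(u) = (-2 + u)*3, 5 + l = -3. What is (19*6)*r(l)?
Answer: -3420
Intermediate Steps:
l = -8 (l = -5 - 3 = -8)
r(u) = -6 + 3*u
(19*6)*r(l) = (19*6)*(-6 + 3*(-8)) = 114*(-6 - 24) = 114*(-30) = -3420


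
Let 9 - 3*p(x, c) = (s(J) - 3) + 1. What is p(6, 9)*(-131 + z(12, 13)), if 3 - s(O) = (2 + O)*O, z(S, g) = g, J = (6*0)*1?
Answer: -944/3 ≈ -314.67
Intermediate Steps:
J = 0 (J = 0*1 = 0)
s(O) = 3 - O*(2 + O) (s(O) = 3 - (2 + O)*O = 3 - O*(2 + O))
p(x, c) = 8/3 (p(x, c) = 3 - (((3 - 1*0² - 2*0) - 3) + 1)/3 = 3 - (((3 - 1*0 + 0) - 3) + 1)/3 = 3 - (((3 + 0 + 0) - 3) + 1)/3 = 3 - ((3 - 3) + 1)/3 = 3 - (0 + 1)/3 = 3 - ⅓*1 = 3 - ⅓ = 8/3)
p(6, 9)*(-131 + z(12, 13)) = 8*(-131 + 13)/3 = (8/3)*(-118) = -944/3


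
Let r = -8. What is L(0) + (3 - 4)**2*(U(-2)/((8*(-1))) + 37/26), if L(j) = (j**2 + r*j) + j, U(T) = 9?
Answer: 31/104 ≈ 0.29808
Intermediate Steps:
L(j) = j**2 - 7*j (L(j) = (j**2 - 8*j) + j = j**2 - 7*j)
L(0) + (3 - 4)**2*(U(-2)/((8*(-1))) + 37/26) = 0*(-7 + 0) + (3 - 4)**2*(9/((8*(-1))) + 37/26) = 0*(-7) + (-1)**2*(9/(-8) + 37*(1/26)) = 0 + 1*(9*(-1/8) + 37/26) = 0 + 1*(-9/8 + 37/26) = 0 + 1*(31/104) = 0 + 31/104 = 31/104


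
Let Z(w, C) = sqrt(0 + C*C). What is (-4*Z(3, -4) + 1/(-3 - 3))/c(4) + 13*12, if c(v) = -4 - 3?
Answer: 6649/42 ≈ 158.31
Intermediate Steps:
c(v) = -7
Z(w, C) = sqrt(C**2) (Z(w, C) = sqrt(0 + C**2) = sqrt(C**2))
(-4*Z(3, -4) + 1/(-3 - 3))/c(4) + 13*12 = (-4*sqrt((-4)**2) + 1/(-3 - 3))/(-7) + 13*12 = (-4*sqrt(16) + 1/(-6))*(-1/7) + 156 = (-4*4 - 1/6)*(-1/7) + 156 = (-16 - 1/6)*(-1/7) + 156 = -97/6*(-1/7) + 156 = 97/42 + 156 = 6649/42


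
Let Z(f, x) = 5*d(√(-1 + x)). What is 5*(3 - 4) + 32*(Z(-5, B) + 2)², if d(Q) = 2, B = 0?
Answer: 4603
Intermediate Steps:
Z(f, x) = 10 (Z(f, x) = 5*2 = 10)
5*(3 - 4) + 32*(Z(-5, B) + 2)² = 5*(3 - 4) + 32*(10 + 2)² = 5*(-1) + 32*12² = -5 + 32*144 = -5 + 4608 = 4603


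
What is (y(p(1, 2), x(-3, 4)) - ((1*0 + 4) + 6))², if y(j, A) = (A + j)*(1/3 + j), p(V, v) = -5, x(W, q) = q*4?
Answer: 33856/9 ≈ 3761.8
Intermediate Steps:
x(W, q) = 4*q
y(j, A) = (⅓ + j)*(A + j) (y(j, A) = (A + j)*(⅓ + j) = (⅓ + j)*(A + j))
(y(p(1, 2), x(-3, 4)) - ((1*0 + 4) + 6))² = (((-5)² + (4*4)/3 + (⅓)*(-5) + (4*4)*(-5)) - ((1*0 + 4) + 6))² = ((25 + (⅓)*16 - 5/3 + 16*(-5)) - ((0 + 4) + 6))² = ((25 + 16/3 - 5/3 - 80) - (4 + 6))² = (-154/3 - 1*10)² = (-154/3 - 10)² = (-184/3)² = 33856/9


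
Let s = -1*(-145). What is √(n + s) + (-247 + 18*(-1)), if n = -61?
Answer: -265 + 2*√21 ≈ -255.83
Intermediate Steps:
s = 145
√(n + s) + (-247 + 18*(-1)) = √(-61 + 145) + (-247 + 18*(-1)) = √84 + (-247 - 18) = 2*√21 - 265 = -265 + 2*√21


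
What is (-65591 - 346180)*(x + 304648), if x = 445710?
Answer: -308975664018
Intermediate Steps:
(-65591 - 346180)*(x + 304648) = (-65591 - 346180)*(445710 + 304648) = -411771*750358 = -308975664018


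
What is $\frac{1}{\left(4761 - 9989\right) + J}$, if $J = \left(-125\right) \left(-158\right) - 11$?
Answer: $\frac{1}{14511} \approx 6.8913 \cdot 10^{-5}$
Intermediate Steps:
$J = 19739$ ($J = 19750 - 11 = 19739$)
$\frac{1}{\left(4761 - 9989\right) + J} = \frac{1}{\left(4761 - 9989\right) + 19739} = \frac{1}{-5228 + 19739} = \frac{1}{14511}$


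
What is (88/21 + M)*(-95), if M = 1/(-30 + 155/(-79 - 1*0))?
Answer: -4190279/10605 ≈ -395.12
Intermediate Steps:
M = -79/2525 (M = 1/(-30 + 155/(-79 + 0)) = 1/(-30 + 155/(-79)) = 1/(-30 + 155*(-1/79)) = 1/(-30 - 155/79) = 1/(-2525/79) = -79/2525 ≈ -0.031287)
(88/21 + M)*(-95) = (88/21 - 79/2525)*(-95) = (220541/53025)*(-95) = -4190279/10605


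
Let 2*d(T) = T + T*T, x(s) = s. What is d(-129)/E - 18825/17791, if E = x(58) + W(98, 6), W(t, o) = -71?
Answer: -147127221/231283 ≈ -636.13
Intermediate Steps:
d(T) = T/2 + T²/2 (d(T) = (T + T*T)/2 = (T + T²)/2 = T/2 + T²/2)
E = -13 (E = 58 - 71 = -13)
d(-129)/E - 18825/17791 = ((½)*(-129)*(1 - 129))/(-13) - 18825/17791 = ((½)*(-129)*(-128))*(-1/13) - 18825*1/17791 = 8256*(-1/13) - 18825/17791 = -8256/13 - 18825/17791 = -147127221/231283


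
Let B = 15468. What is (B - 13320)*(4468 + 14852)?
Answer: 41499360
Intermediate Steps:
(B - 13320)*(4468 + 14852) = (15468 - 13320)*(4468 + 14852) = 2148*19320 = 41499360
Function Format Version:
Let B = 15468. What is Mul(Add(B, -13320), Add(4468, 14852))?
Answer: 41499360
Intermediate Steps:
Mul(Add(B, -13320), Add(4468, 14852)) = Mul(Add(15468, -13320), Add(4468, 14852)) = Mul(2148, 19320) = 41499360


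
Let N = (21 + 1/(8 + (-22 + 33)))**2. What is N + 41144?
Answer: 15012984/361 ≈ 41587.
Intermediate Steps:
N = 160000/361 (N = (21 + 1/(8 + 11))**2 = (21 + 1/19)**2 = (400/19)**2 = 160000/361 ≈ 443.21)
N + 41144 = 160000/361 + 41144 = 15012984/361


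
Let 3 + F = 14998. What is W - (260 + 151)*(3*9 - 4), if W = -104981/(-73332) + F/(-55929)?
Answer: -12921874860625/1367128476 ≈ -9451.8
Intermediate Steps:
F = 14995 (F = -3 + 14998 = 14995)
W = 1590623003/1367128476 (W = -104981/(-73332) + 14995/(-55929) = -104981*(-1/73332) + 14995*(-1/55929) = 104981/73332 - 14995/55929 = 1590623003/1367128476 ≈ 1.1635)
W - (260 + 151)*(3*9 - 4) = 1590623003/1367128476 - (260 + 151)*(3*9 - 4) = 1590623003/1367128476 - 411*(27 - 4) = 1590623003/1367128476 - 411*23 = 1590623003/1367128476 - 1*9453 = 1590623003/1367128476 - 9453 = -12921874860625/1367128476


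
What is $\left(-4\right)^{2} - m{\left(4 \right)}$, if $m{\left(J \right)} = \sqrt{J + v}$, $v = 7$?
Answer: $16 - \sqrt{11} \approx 12.683$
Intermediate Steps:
$m{\left(J \right)} = \sqrt{7 + J}$ ($m{\left(J \right)} = \sqrt{J + 7} = \sqrt{7 + J}$)
$\left(-4\right)^{2} - m{\left(4 \right)} = \left(-4\right)^{2} - \sqrt{7 + 4} = 16 - \sqrt{11}$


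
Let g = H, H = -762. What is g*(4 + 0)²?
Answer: -12192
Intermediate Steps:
g = -762
g*(4 + 0)² = -762*(4 + 0)² = -762*4² = -762*16 = -12192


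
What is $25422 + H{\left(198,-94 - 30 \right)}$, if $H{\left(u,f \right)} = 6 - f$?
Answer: $25552$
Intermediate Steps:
$25422 + H{\left(198,-94 - 30 \right)} = 25422 + \left(6 - \left(-94 - 30\right)\right) = 25422 + \left(6 - -124\right) = 25422 + \left(6 + 124\right) = 25422 + 130 = 25552$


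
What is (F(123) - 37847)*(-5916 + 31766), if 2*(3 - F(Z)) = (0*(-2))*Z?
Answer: -978267400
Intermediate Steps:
F(Z) = 3 (F(Z) = 3 - 0*(-2)*Z/2 = 3 - 0*Z = 3 - ½*0 = 3 + 0 = 3)
(F(123) - 37847)*(-5916 + 31766) = (3 - 37847)*(-5916 + 31766) = -37844*25850 = -978267400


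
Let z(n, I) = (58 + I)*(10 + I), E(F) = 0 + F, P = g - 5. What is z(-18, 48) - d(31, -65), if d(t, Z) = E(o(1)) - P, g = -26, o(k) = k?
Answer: 6116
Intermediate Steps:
P = -31 (P = -26 - 5 = -31)
E(F) = F
z(n, I) = (10 + I)*(58 + I)
d(t, Z) = 32 (d(t, Z) = 1 - 1*(-31) = 1 + 31 = 32)
z(-18, 48) - d(31, -65) = (580 + 48² + 68*48) - 1*32 = (580 + 2304 + 3264) - 32 = 6148 - 32 = 6116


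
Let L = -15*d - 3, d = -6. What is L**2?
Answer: 7569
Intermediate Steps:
L = 87 (L = -15*(-6) - 3 = 90 - 3 = 87)
L**2 = 87**2 = 7569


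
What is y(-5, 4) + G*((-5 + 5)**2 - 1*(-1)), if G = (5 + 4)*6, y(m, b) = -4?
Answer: 50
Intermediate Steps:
G = 54 (G = 9*6 = 54)
y(-5, 4) + G*((-5 + 5)**2 - 1*(-1)) = -4 + 54*((-5 + 5)**2 - 1*(-1)) = -4 + 54*(0**2 + 1) = -4 + 54*(0 + 1) = -4 + 54*1 = -4 + 54 = 50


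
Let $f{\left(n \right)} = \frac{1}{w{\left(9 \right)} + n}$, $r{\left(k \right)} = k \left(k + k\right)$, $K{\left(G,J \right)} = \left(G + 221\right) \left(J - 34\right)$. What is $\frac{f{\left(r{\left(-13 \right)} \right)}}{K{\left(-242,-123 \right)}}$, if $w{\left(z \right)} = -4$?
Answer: $\frac{1}{1101198} \approx 9.081 \cdot 10^{-7}$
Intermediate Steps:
$K{\left(G,J \right)} = \left(-34 + J\right) \left(221 + G\right)$ ($K{\left(G,J \right)} = \left(221 + G\right) \left(-34 + J\right) = \left(-34 + J\right) \left(221 + G\right)$)
$r{\left(k \right)} = 2 k^{2}$ ($r{\left(k \right)} = k 2 k = 2 k^{2}$)
$f{\left(n \right)} = \frac{1}{-4 + n}$
$\frac{f{\left(r{\left(-13 \right)} \right)}}{K{\left(-242,-123 \right)}} = \frac{1}{\left(-4 + 2 \left(-13\right)^{2}\right) \left(-7514 - -8228 + 221 \left(-123\right) - -29766\right)} = \frac{1}{\left(-4 + 2 \cdot 169\right) \left(-7514 + 8228 - 27183 + 29766\right)} = \frac{1}{\left(-4 + 338\right) 3297} = \frac{1}{334} \cdot \frac{1}{3297} = \frac{1}{1101198}$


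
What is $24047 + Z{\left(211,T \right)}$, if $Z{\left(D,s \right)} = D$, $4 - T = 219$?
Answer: $24258$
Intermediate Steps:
$T = -215$ ($T = 4 - 219 = -215$)
$24047 + Z{\left(211,T \right)} = 24047 + 211 = 24258$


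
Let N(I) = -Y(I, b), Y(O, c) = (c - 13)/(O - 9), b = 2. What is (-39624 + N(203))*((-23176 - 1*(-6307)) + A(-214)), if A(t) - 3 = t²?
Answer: -111193105925/97 ≈ -1.1463e+9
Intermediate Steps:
Y(O, c) = (-13 + c)/(-9 + O)
A(t) = 3 + t²
N(I) = 11/(-9 + I) (N(I) = -(-13 + 2)/(-9 + I) = -(-11)/(-9 + I) = 11/(-9 + I))
(-39624 + N(203))*((-23176 - 1*(-6307)) + A(-214)) = (-39624 + 11/(-9 + 203))*((-23176 - 1*(-6307)) + (3 + (-214)²)) = (-39624 + 11/194)*((-23176 + 6307) + (3 + 45796)) = (-39624 + 11*(1/194))*(-16869 + 45799) = (-39624 + 11/194)*28930 = -7687045/194*28930 = -111193105925/97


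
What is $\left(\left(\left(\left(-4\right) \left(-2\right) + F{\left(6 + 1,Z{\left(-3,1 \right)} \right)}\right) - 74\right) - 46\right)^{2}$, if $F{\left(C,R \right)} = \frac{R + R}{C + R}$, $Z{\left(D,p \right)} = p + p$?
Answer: $\frac{1008016}{81} \approx 12445.0$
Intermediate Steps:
$Z{\left(D,p \right)} = 2 p$
$F{\left(C,R \right)} = \frac{2 R}{C + R}$
$\left(\left(\left(\left(-4\right) \left(-2\right) + F{\left(6 + 1,Z{\left(-3,1 \right)} \right)}\right) - 74\right) - 46\right)^{2} = \left(\left(\left(\left(-4\right) \left(-2\right) + \frac{2 \cdot 2 \cdot 1}{\left(6 + 1\right) + 2 \cdot 1}\right) - 74\right) - 46\right)^{2} = \left(\left(\left(8 + 2 \cdot 2 \frac{1}{7 + 2}\right) - 74\right) - 46\right)^{2} = \left(\left(\left(8 + 2 \cdot 2 \cdot \frac{1}{9}\right) - 74\right) - 46\right)^{2} = \left(\left(\left(8 + \frac{4}{9}\right) - 74\right) - 46\right)^{2} = \left(\left(\frac{76}{9} - 74\right) - 46\right)^{2} = \left(- \frac{590}{9} - 46\right)^{2} = \left(- \frac{1004}{9}\right)^{2} = \frac{1008016}{81}$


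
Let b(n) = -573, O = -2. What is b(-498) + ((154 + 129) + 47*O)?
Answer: -384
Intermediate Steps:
b(-498) + ((154 + 129) + 47*O) = -573 + ((154 + 129) + 47*(-2)) = -573 + (283 - 94) = -573 + 189 = -384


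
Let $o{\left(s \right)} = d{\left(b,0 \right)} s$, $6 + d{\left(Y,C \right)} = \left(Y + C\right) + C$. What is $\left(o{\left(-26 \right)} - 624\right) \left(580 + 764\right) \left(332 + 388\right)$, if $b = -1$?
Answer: $-427714560$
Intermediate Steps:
$d{\left(Y,C \right)} = -6 + Y + 2 C$ ($d{\left(Y,C \right)} = -6 + \left(\left(Y + C\right) + C\right) = -6 + \left(\left(C + Y\right) + C\right) = -6 + \left(Y + 2 C\right) = -6 + Y + 2 C$)
$o{\left(s \right)} = - 7 s$ ($o{\left(s \right)} = \left(-6 - 1 + 2 \cdot 0\right) s = \left(-6 - 1 + 0\right) s = - 7 s$)
$\left(o{\left(-26 \right)} - 624\right) \left(580 + 764\right) \left(332 + 388\right) = \left(\left(-7\right) \left(-26\right) - 624\right) \left(580 + 764\right) \left(332 + 388\right) = \left(182 - 624\right) 1344 \cdot 720 = \left(-442\right) 1344 \cdot 720 = \left(-594048\right) 720 = -427714560$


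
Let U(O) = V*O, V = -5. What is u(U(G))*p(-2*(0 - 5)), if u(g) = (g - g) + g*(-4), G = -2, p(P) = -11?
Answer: 440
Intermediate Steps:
U(O) = -5*O
u(g) = -4*g (u(g) = 0 - 4*g = -4*g)
u(U(G))*p(-2*(0 - 5)) = -(-20)*(-2)*(-11) = -4*10*(-11) = -40*(-11) = 440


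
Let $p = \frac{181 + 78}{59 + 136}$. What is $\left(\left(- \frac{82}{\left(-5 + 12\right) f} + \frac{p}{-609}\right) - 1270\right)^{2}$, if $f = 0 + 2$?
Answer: $\frac{22956696437326276}{14102750025} \approx 1.6278 \cdot 10^{6}$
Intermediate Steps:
$f = 2$
$p = \frac{259}{195} \approx 1.3282$
$\left(\left(- \frac{82}{\left(-5 + 12\right) f} + \frac{p}{-609}\right) - 1270\right)^{2} = \left(\left(- \frac{82}{\left(-5 + 12\right) 2} + \frac{259}{195 \left(-609\right)}\right) - 1270\right)^{2} = \left(\left(- \frac{82}{7 \cdot 2} + \frac{259}{195} \left(- \frac{1}{609}\right)\right) - 1270\right)^{2} = \left(\left(- \frac{82}{14} - \frac{37}{16965}\right) - 1270\right)^{2} = \left(\left(\left(-82\right) \frac{1}{14} - \frac{37}{16965}\right) - 1270\right)^{2} = \left(\left(- \frac{41}{7} - \frac{37}{16965}\right) - 1270\right)^{2} = \left(- \frac{695824}{118755} - 1270\right)^{2} = \left(- \frac{151514674}{118755}\right)^{2} = \frac{22956696437326276}{14102750025}$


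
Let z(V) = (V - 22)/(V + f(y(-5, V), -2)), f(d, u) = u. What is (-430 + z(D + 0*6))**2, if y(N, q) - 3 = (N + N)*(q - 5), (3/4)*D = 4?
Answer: 189225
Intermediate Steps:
D = 16/3 (D = (4/3)*4 = 16/3 ≈ 5.3333)
y(N, q) = 3 + 2*N*(-5 + q) (y(N, q) = 3 + (N + N)*(q - 5) = 3 + (2*N)*(-5 + q) = 3 + 2*N*(-5 + q))
z(V) = (-22 + V)/(-2 + V) (z(V) = (V - 22)/(V - 2) = (-22 + V)/(-2 + V))
(-430 + z(D + 0*6))**2 = (-430 + (-22 + (16/3 + 0*6))/(-2 + (16/3 + 0*6)))**2 = (-430 + (-22 + (16/3 + 0))/(-2 + (16/3 + 0)))**2 = (-430 + (-22 + 16/3)/(-2 + 16/3))**2 = (-430 - 50/3/(10/3))**2 = (-430 + (3/10)*(-50/3))**2 = (-430 - 5)**2 = (-435)**2 = 189225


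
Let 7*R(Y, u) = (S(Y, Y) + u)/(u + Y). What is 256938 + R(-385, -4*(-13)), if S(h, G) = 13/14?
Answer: 2794971317/10878 ≈ 2.5694e+5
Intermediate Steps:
S(h, G) = 13/14 (S(h, G) = 13*(1/14) = 13/14)
R(Y, u) = (13/14 + u)/(7*(Y + u)) (R(Y, u) = ((13/14 + u)/(u + Y))/7 = ((13/14 + u)/(Y + u))/7 = (13/14 + u)/(7*(Y + u)))
256938 + R(-385, -4*(-13)) = 256938 + (13/98 + (-4*(-13))/7)/(-385 - 4*(-13)) = 256938 + (13/98 + (1/7)*52)/(-385 + 52) = 256938 + (13/98 + 52/7)/(-333) = 256938 - 1/333*741/98 = 256938 - 247/10878 = 2794971317/10878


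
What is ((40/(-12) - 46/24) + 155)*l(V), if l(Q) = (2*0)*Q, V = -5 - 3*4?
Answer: 0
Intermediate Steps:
V = -17 (V = -5 - 12 = -17)
l(Q) = 0 (l(Q) = 0*Q = 0)
((40/(-12) - 46/24) + 155)*l(V) = ((40/(-12) - 46/24) + 155)*0 = ((40*(-1/12) - 46*1/24) + 155)*0 = ((-10/3 - 23/12) + 155)*0 = (-21/4 + 155)*0 = (599/4)*0 = 0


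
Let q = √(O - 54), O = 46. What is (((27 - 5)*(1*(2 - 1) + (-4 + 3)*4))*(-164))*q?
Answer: 21648*I*√2 ≈ 30615.0*I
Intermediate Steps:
q = 2*I*√2 (q = √(46 - 54) = √(-8) = 2*I*√2 ≈ 2.8284*I)
(((27 - 5)*(1*(2 - 1) + (-4 + 3)*4))*(-164))*q = (((27 - 5)*(1*(2 - 1) + (-4 + 3)*4))*(-164))*(2*I*√2) = ((22*(1*1 - 1*4))*(-164))*(2*I*√2) = ((22*(1 - 4))*(-164))*(2*I*√2) = ((22*(-3))*(-164))*(2*I*√2) = (-66*(-164))*(2*I*√2) = 10824*(2*I*√2) = 21648*I*√2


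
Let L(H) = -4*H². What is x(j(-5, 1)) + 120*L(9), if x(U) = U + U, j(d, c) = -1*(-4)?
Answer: -38872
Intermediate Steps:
j(d, c) = 4
x(U) = 2*U
x(j(-5, 1)) + 120*L(9) = 2*4 + 120*(-4*9²) = 8 + 120*(-4*81) = 8 + 120*(-324) = 8 - 38880 = -38872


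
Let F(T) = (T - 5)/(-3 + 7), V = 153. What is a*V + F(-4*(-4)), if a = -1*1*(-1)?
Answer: 623/4 ≈ 155.75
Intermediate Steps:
a = 1 (a = -1*(-1) = 1)
F(T) = -5/4 + T/4 (F(T) = (-5 + T)/4 = (-5 + T)*(1/4) = -5/4 + T/4)
a*V + F(-4*(-4)) = 1*153 + (-5/4 + (-4*(-4))/4) = 153 + (-5/4 + (1/4)*16) = 153 + (-5/4 + 4) = 153 + 11/4 = 623/4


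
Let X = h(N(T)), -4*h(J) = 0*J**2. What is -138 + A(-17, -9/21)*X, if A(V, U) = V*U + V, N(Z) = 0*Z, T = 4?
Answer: -138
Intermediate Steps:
N(Z) = 0
h(J) = 0 (h(J) = -0*J**2 = -1/4*0 = 0)
X = 0
A(V, U) = V + U*V (A(V, U) = U*V + V = V + U*V)
-138 + A(-17, -9/21)*X = -138 - 17*(1 - 9/21)*0 = -138 - 17*(1 - 9*1/21)*0 = -138 - 17*(1 - 3/7)*0 = -138 - 17*4/7*0 = -138 - 68/7*0 = -138 + 0 = -138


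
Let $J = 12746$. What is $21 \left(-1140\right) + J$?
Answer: $-11194$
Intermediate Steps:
$21 \left(-1140\right) + J = 21 \left(-1140\right) + 12746 = -23940 + 12746 = -11194$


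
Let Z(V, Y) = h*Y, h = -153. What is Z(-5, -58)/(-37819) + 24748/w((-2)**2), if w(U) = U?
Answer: 233977279/37819 ≈ 6186.8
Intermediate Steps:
Z(V, Y) = -153*Y
Z(-5, -58)/(-37819) + 24748/w((-2)**2) = -153*(-58)/(-37819) + 24748/((-2)**2) = 8874*(-1/37819) + 24748/4 = -8874/37819 + 24748*(1/4) = -8874/37819 + 6187 = 233977279/37819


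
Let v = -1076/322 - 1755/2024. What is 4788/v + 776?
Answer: -21564280/59629 ≈ -361.64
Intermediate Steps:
v = -59629/14168 (v = -1076*1/322 - 1755*1/2024 = -538/161 - 1755/2024 = -59629/14168 ≈ -4.2087)
4788/v + 776 = 4788/(-59629/14168) + 776 = 4788*(-14168/59629) + 776 = -67836384/59629 + 776 = -21564280/59629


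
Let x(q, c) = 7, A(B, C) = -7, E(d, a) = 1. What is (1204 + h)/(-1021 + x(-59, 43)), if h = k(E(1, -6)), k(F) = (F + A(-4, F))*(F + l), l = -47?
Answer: -740/507 ≈ -1.4596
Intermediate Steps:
k(F) = (-47 + F)*(-7 + F) (k(F) = (F - 7)*(F - 47) = (-7 + F)*(-47 + F) = (-47 + F)*(-7 + F))
h = 276 (h = 329 + 1² - 54*1 = 329 + 1 - 54 = 276)
(1204 + h)/(-1021 + x(-59, 43)) = (1204 + 276)/(-1021 + 7) = 1480/(-1014) = 1480*(-1/1014) = -740/507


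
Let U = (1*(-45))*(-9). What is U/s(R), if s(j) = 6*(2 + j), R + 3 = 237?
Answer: 135/472 ≈ 0.28602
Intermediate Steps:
R = 234 (R = -3 + 237 = 234)
s(j) = 12 + 6*j
U = 405 (U = -45*(-9) = 405)
U/s(R) = 405/(12 + 6*234) = 405/(12 + 1404) = 405/1416 = 405*(1/1416) = 135/472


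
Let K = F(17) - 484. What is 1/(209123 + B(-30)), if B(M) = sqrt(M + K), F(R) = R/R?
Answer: 209123/43732429642 - 3*I*sqrt(57)/43732429642 ≈ 4.7819e-6 - 5.1791e-10*I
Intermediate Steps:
F(R) = 1
K = -483 (K = 1 - 484 = -483)
B(M) = sqrt(-483 + M) (B(M) = sqrt(M - 483) = sqrt(-483 + M))
1/(209123 + B(-30)) = 1/(209123 + sqrt(-483 - 30)) = 1/(209123 + sqrt(-513)) = 1/(209123 + 3*I*sqrt(57))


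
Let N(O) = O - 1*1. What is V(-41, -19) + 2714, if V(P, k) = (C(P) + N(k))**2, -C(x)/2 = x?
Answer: 6558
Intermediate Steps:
N(O) = -1 + O (N(O) = O - 1 = -1 + O)
C(x) = -2*x
V(P, k) = (-1 + k - 2*P)**2 (V(P, k) = (-2*P + (-1 + k))**2 = (-1 + k - 2*P)**2)
V(-41, -19) + 2714 = (1 - 1*(-19) + 2*(-41))**2 + 2714 = (1 + 19 - 82)**2 + 2714 = (-62)**2 + 2714 = 3844 + 2714 = 6558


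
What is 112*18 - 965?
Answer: 1051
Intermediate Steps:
112*18 - 965 = 2016 - 965 = 1051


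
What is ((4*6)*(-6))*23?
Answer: -3312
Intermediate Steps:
((4*6)*(-6))*23 = (24*(-6))*23 = -144*23 = -3312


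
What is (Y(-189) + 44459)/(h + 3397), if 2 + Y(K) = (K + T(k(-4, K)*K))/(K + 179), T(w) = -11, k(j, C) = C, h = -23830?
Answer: -44477/20433 ≈ -2.1767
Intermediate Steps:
Y(K) = -2 + (-11 + K)/(179 + K) (Y(K) = -2 + (K - 11)/(K + 179) = -2 + (-11 + K)/(179 + K))
(Y(-189) + 44459)/(h + 3397) = ((-369 - 1*(-189))/(179 - 189) + 44459)/(-23830 + 3397) = ((-369 + 189)/(-10) + 44459)/(-20433) = (-1/10*(-180) + 44459)*(-1/20433) = (18 + 44459)*(-1/20433) = 44477*(-1/20433) = -44477/20433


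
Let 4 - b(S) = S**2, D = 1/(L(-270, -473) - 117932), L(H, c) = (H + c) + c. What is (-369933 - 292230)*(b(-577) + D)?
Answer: 8755416696056621/39716 ≈ 2.2045e+11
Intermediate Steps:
L(H, c) = H + 2*c
D = -1/119148 (D = 1/((-270 + 2*(-473)) - 117932) = 1/((-270 - 946) - 117932) = 1/(-1216 - 117932) = 1/(-119148) = -1/119148 ≈ -8.3929e-6)
b(S) = 4 - S**2
(-369933 - 292230)*(b(-577) + D) = (-369933 - 292230)*((4 - 1*(-577)**2) - 1/119148) = -662163*((4 - 1*332929) - 1/119148) = -662163*((4 - 332929) - 1/119148) = -662163*(-332925 - 1/119148) = -662163*(-39667347901/119148) = 8755416696056621/39716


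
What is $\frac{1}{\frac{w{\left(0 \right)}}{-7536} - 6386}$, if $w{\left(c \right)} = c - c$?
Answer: $- \frac{1}{6386} \approx -0.00015659$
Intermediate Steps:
$w{\left(c \right)} = 0$
$\frac{1}{\frac{w{\left(0 \right)}}{-7536} - 6386} = \frac{1}{\frac{0}{-7536} - 6386} = \frac{1}{0 \left(- \frac{1}{7536}\right) - 6386} = \frac{1}{0 - 6386} = \frac{1}{-6386} = - \frac{1}{6386}$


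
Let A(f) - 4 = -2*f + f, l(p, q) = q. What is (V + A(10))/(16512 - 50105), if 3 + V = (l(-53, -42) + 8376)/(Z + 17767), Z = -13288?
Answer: 10659/50154349 ≈ 0.00021252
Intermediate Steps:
A(f) = 4 - f (A(f) = 4 + (-2*f + f) = 4 - f)
V = -1701/1493 (V = -3 + (-42 + 8376)/(-13288 + 17767) = -3 + 8334/4479 = -3 + 8334*(1/4479) = -3 + 2778/1493 = -1701/1493 ≈ -1.1393)
(V + A(10))/(16512 - 50105) = (-1701/1493 + (4 - 1*10))/(16512 - 50105) = (-1701/1493 + (4 - 10))/(-33593) = (-1701/1493 - 6)*(-1/33593) = -10659/1493*(-1/33593) = 10659/50154349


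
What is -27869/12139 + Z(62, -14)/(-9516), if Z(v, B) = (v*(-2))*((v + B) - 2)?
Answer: -803117/473421 ≈ -1.6964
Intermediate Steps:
Z(v, B) = -2*v*(-2 + B + v) (Z(v, B) = (-2*v)*((B + v) - 2) = (-2*v)*(-2 + B + v) = -2*v*(-2 + B + v))
-27869/12139 + Z(62, -14)/(-9516) = -27869/12139 + (2*62*(2 - 1*(-14) - 1*62))/(-9516) = -27869*1/12139 + (2*62*(2 + 14 - 62))*(-1/9516) = -27869/12139 + (2*62*(-46))*(-1/9516) = -27869/12139 - 5704*(-1/9516) = -27869/12139 + 1426/2379 = -803117/473421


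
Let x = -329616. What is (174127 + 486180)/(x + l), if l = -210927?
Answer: -660307/540543 ≈ -1.2216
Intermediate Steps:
(174127 + 486180)/(x + l) = (174127 + 486180)/(-329616 - 210927) = 660307/(-540543) = 660307*(-1/540543) = -660307/540543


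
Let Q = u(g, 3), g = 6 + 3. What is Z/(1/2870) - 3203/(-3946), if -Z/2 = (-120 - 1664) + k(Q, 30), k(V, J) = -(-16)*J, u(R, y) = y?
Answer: 29535655363/3946 ≈ 7.4850e+6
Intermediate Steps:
g = 9
Q = 3
k(V, J) = 16*J
Z = 2608 (Z = -2*((-120 - 1664) + 16*30) = -2*(-1784 + 480) = -2*(-1304) = 2608)
Z/(1/2870) - 3203/(-3946) = 2608/(1/2870) - 3203/(-3946) = 2608/(1/2870) - 3203*(-1/3946) = 2608*2870 + 3203/3946 = 7484960 + 3203/3946 = 29535655363/3946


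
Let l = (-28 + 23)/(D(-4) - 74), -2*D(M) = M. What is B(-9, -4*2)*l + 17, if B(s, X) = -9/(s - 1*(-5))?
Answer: 549/32 ≈ 17.156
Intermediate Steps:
D(M) = -M/2
l = 5/72 (l = (-28 + 23)/(-½*(-4) - 74) = -5/(2 - 74) = -5/(-72) = -5*(-1/72) = 5/72 ≈ 0.069444)
B(s, X) = -9/(5 + s) (B(s, X) = -9/(s + 5) = -9/(5 + s))
B(-9, -4*2)*l + 17 = -9/(5 - 9)*(5/72) + 17 = -9/(-4)*(5/72) + 17 = -9*(-¼)*(5/72) + 17 = (9/4)*(5/72) + 17 = 5/32 + 17 = 549/32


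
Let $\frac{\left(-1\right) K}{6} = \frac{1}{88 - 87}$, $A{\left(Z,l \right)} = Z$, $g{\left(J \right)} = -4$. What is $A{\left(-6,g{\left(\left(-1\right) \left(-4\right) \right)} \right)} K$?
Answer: $36$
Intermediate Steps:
$K = -6$ ($K = - \frac{6}{88 - 87} = - \frac{6}{1} = \left(-6\right) 1 = -6$)
$A{\left(-6,g{\left(\left(-1\right) \left(-4\right) \right)} \right)} K = \left(-6\right) \left(-6\right) = 36$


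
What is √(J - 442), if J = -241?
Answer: I*√683 ≈ 26.134*I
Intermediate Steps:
√(J - 442) = √(-241 - 442) = √(-683) = I*√683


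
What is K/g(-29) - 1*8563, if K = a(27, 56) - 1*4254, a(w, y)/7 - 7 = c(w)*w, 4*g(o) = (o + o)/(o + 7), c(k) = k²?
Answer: 5629017/29 ≈ 1.9410e+5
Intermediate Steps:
g(o) = o/(2*(7 + o)) (g(o) = ((o + o)/(o + 7))/4 = ((2*o)/(7 + o))/4 = (2*o/(7 + o))/4 = o/(2*(7 + o)))
a(w, y) = 49 + 7*w³ (a(w, y) = 49 + 7*(w²*w) = 49 + 7*w³)
K = 133576 (K = (49 + 7*27³) - 1*4254 = (49 + 7*19683) - 4254 = (49 + 137781) - 4254 = 137830 - 4254 = 133576)
K/g(-29) - 1*8563 = 133576/(((½)*(-29)/(7 - 29))) - 1*8563 = 133576/(((½)*(-29)/(-22))) - 8563 = 133576/(((½)*(-29)*(-1/22))) - 8563 = 133576/(29/44) - 8563 = 133576*(44/29) - 8563 = 5877344/29 - 8563 = 5629017/29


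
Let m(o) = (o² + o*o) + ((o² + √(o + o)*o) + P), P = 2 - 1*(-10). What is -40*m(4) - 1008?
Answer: -3408 - 320*√2 ≈ -3860.5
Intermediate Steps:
P = 12 (P = 2 + 10 = 12)
m(o) = 12 + 3*o² + √2*o^(3/2) (m(o) = (o² + o*o) + ((o² + √(o + o)*o) + 12) = (o² + o²) + ((o² + √(2*o)*o) + 12) = 2*o² + ((o² + (√2*√o)*o) + 12) = 2*o² + ((o² + √2*o^(3/2)) + 12) = 2*o² + (12 + o² + √2*o^(3/2)) = 12 + 3*o² + √2*o^(3/2))
-40*m(4) - 1008 = -40*(12 + 3*4² + √2*4^(3/2)) - 1008 = -40*(12 + 3*16 + √2*8) - 1008 = -40*(12 + 48 + 8*√2) - 1008 = -40*(60 + 8*√2) - 1008 = (-2400 - 320*√2) - 1008 = -3408 - 320*√2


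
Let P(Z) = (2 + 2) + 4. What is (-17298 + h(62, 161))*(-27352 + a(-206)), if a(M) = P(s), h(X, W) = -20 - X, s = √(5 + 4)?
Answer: 475238720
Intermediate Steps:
s = 3 (s = √9 = 3)
P(Z) = 8 (P(Z) = 4 + 4 = 8)
a(M) = 8
(-17298 + h(62, 161))*(-27352 + a(-206)) = (-17298 + (-20 - 1*62))*(-27352 + 8) = (-17298 + (-20 - 62))*(-27344) = (-17298 - 82)*(-27344) = -17380*(-27344) = 475238720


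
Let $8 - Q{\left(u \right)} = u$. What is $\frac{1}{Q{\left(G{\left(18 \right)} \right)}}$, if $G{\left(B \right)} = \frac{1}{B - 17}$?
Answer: $\frac{1}{7} \approx 0.14286$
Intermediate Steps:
$G{\left(B \right)} = \frac{1}{-17 + B}$
$Q{\left(u \right)} = 8 - u$
$\frac{1}{Q{\left(G{\left(18 \right)} \right)}} = \frac{1}{8 - \frac{1}{-17 + 18}} = \frac{1}{8 - 1^{-1}} = \frac{1}{8 - 1} = \frac{1}{7}$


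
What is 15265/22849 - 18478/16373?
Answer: -172269977/374106677 ≈ -0.46048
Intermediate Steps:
15265/22849 - 18478/16373 = -172269977/374106677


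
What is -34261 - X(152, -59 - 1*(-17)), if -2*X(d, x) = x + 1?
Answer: -68563/2 ≈ -34282.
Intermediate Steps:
X(d, x) = -½ - x/2 (X(d, x) = -(x + 1)/2 = -(1 + x)/2 = -½ - x/2)
-34261 - X(152, -59 - 1*(-17)) = -34261 - (-½ - (-59 - 1*(-17))/2) = -34261 - (-½ - (-59 + 17)/2) = -34261 - (-½ - ½*(-42)) = -34261 - (-½ + 21) = -34261 - 1*41/2 = -34261 - 41/2 = -68563/2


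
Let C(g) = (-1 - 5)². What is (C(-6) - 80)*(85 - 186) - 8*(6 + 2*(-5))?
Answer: 4476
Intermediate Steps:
C(g) = 36 (C(g) = (-6)² = 36)
(C(-6) - 80)*(85 - 186) - 8*(6 + 2*(-5)) = (36 - 80)*(85 - 186) - 8*(6 + 2*(-5)) = -44*(-101) - 8*(6 - 10) = 4444 - 8*(-4) = 4444 + 32 = 4476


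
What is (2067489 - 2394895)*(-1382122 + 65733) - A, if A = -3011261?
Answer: 430996668195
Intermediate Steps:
(2067489 - 2394895)*(-1382122 + 65733) - A = (2067489 - 2394895)*(-1382122 + 65733) - 1*(-3011261) = -327406*(-1316389) + 3011261 = 430993656934 + 3011261 = 430996668195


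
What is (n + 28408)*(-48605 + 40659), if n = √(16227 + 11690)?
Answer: -225729968 - 7946*√27917 ≈ -2.2706e+8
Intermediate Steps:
n = √27917 ≈ 167.08
(n + 28408)*(-48605 + 40659) = (√27917 + 28408)*(-48605 + 40659) = (28408 + √27917)*(-7946) = -225729968 - 7946*√27917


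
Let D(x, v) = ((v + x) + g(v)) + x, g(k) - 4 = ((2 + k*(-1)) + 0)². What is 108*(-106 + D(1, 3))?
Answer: -10368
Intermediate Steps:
g(k) = 4 + (2 - k)² (g(k) = 4 + ((2 + k*(-1)) + 0)² = 4 + ((2 - k) + 0)² = 4 + (2 - k)²)
D(x, v) = 4 + v + (-2 + v)² + 2*x (D(x, v) = ((v + x) + (4 + (-2 + v)²)) + x = (4 + v + x + (-2 + v)²) + x = 4 + v + (-2 + v)² + 2*x)
108*(-106 + D(1, 3)) = 108*(-106 + (4 + 3 + (-2 + 3)² + 2*1)) = 108*(-106 + (4 + 3 + 1² + 2)) = 108*(-106 + (4 + 3 + 1 + 2)) = 108*(-106 + 10) = 108*(-96) = -10368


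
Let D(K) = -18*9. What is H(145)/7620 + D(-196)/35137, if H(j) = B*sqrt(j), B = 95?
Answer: -162/35137 + 19*sqrt(145)/1524 ≈ 0.14551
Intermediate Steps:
H(j) = 95*sqrt(j)
D(K) = -162
H(145)/7620 + D(-196)/35137 = (95*sqrt(145))/7620 - 162/35137 = (95*sqrt(145))*(1/7620) - 162*1/35137 = 19*sqrt(145)/1524 - 162/35137 = -162/35137 + 19*sqrt(145)/1524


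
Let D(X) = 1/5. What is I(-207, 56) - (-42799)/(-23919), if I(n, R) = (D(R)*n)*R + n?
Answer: -302239208/119595 ≈ -2527.2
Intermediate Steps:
D(X) = ⅕
I(n, R) = n + R*n/5 (I(n, R) = (n/5)*R + n = R*n/5 + n = n + R*n/5)
I(-207, 56) - (-42799)/(-23919) = (⅕)*(-207)*(5 + 56) - (-42799)/(-23919) = (⅕)*(-207)*61 - (-42799)*(-1)/23919 = -12627/5 - 1*42799/23919 = -12627/5 - 42799/23919 = -302239208/119595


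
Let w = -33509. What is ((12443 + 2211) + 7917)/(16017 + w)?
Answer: -22571/17492 ≈ -1.2904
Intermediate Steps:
((12443 + 2211) + 7917)/(16017 + w) = ((12443 + 2211) + 7917)/(16017 - 33509) = (14654 + 7917)/(-17492) = 22571*(-1/17492) = -22571/17492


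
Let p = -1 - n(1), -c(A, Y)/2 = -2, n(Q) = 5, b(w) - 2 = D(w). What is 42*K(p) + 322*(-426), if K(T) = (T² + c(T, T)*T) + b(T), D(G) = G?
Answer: -136836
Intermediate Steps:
b(w) = 2 + w
c(A, Y) = 4 (c(A, Y) = -2*(-2) = 4)
p = -6 (p = -1 - 1*5 = -1 - 5 = -6)
K(T) = 2 + T² + 5*T (K(T) = (T² + 4*T) + (2 + T) = 2 + T² + 5*T)
42*K(p) + 322*(-426) = 42*(2 + (-6)² + 5*(-6)) + 322*(-426) = 42*(2 + 36 - 30) - 137172 = 42*8 - 137172 = 336 - 137172 = -136836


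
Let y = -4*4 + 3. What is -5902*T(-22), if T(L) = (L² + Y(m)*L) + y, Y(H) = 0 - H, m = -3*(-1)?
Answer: -3169374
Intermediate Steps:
m = 3
y = -13 (y = -16 + 3 = -13)
Y(H) = -H
T(L) = -13 + L² - 3*L (T(L) = (L² + (-1*3)*L) - 13 = (L² - 3*L) - 13 = -13 + L² - 3*L)
-5902*T(-22) = -5902*(-13 + (-22)² - 3*(-22)) = -5902*(-13 + 484 + 66) = -5902*537 = -3169374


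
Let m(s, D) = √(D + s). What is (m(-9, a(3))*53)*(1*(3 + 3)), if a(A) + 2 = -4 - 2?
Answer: 318*I*√17 ≈ 1311.1*I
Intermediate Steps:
a(A) = -8 (a(A) = -2 + (-4 - 2) = -2 - 6 = -8)
(m(-9, a(3))*53)*(1*(3 + 3)) = (√(-8 - 9)*53)*(1*(3 + 3)) = (√(-17)*53)*(1*6) = ((I*√17)*53)*6 = (53*I*√17)*6 = 318*I*√17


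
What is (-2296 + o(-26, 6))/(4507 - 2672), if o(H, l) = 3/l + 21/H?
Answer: -29852/23855 ≈ -1.2514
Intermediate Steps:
(-2296 + o(-26, 6))/(4507 - 2672) = (-2296 + (3/6 + 21/(-26)))/(4507 - 2672) = (-2296 + (3*(1/6) + 21*(-1/26)))/1835 = (-2296 + (1/2 - 21/26))*(1/1835) = (-2296 - 4/13)*(1/1835) = -29852/13*1/1835 = -29852/23855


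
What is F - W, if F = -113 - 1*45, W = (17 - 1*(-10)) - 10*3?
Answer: -155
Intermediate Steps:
W = -3 (W = (17 + 10) - 30 = 27 - 30 = -3)
F = -158 (F = -113 - 45 = -158)
F - W = -158 - 1*(-3) = -158 + 3 = -155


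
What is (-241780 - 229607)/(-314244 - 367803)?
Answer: 157129/227349 ≈ 0.69114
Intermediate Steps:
(-241780 - 229607)/(-314244 - 367803) = -471387/(-682047) = -471387*(-1/682047) = 157129/227349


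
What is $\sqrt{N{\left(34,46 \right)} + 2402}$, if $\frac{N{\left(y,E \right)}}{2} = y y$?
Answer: $\sqrt{4714} \approx 68.659$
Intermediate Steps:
$N{\left(y,E \right)} = 2 y^{2}$ ($N{\left(y,E \right)} = 2 y y = 2 y^{2}$)
$\sqrt{N{\left(34,46 \right)} + 2402} = \sqrt{2 \cdot 34^{2} + 2402} = \sqrt{2 \cdot 1156 + 2402} = \sqrt{2312 + 2402} = \sqrt{4714}$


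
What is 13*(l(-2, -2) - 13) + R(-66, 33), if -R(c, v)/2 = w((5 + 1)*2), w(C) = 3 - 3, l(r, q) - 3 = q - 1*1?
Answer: -169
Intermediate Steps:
l(r, q) = 2 + q (l(r, q) = 3 + (q - 1*1) = 3 + (q - 1) = 3 + (-1 + q) = 2 + q)
w(C) = 0
R(c, v) = 0 (R(c, v) = -2*0 = 0)
13*(l(-2, -2) - 13) + R(-66, 33) = 13*((2 - 2) - 13) + 0 = 13*(0 - 13) + 0 = 13*(-13) + 0 = -169 + 0 = -169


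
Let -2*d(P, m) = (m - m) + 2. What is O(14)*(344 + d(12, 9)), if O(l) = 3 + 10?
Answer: 4459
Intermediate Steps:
O(l) = 13
d(P, m) = -1 (d(P, m) = -((m - m) + 2)/2 = -(0 + 2)/2 = -½*2 = -1)
O(14)*(344 + d(12, 9)) = 13*(344 - 1) = 13*343 = 4459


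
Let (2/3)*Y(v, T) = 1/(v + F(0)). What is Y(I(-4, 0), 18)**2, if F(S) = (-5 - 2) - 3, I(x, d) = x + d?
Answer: 9/784 ≈ 0.011480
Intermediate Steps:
I(x, d) = d + x
F(S) = -10 (F(S) = -7 - 3 = -10)
Y(v, T) = 3/(2*(-10 + v)) (Y(v, T) = 3/(2*(v - 10)) = 3/(2*(-10 + v)))
Y(I(-4, 0), 18)**2 = (3/(2*(-10 + (0 - 4))))**2 = (3/(2*(-10 - 4)))**2 = ((3/2)/(-14))**2 = ((3/2)*(-1/14))**2 = (-3/28)**2 = 9/784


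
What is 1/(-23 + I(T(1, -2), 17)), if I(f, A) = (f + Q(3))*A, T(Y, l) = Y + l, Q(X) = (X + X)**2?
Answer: 1/572 ≈ 0.0017483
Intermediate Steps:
Q(X) = 4*X**2 (Q(X) = (2*X)**2 = 4*X**2)
I(f, A) = A*(36 + f) (I(f, A) = (f + 4*3**2)*A = (f + 4*9)*A = (f + 36)*A = (36 + f)*A = A*(36 + f))
1/(-23 + I(T(1, -2), 17)) = 1/(-23 + 17*(36 + (1 - 2))) = 1/(-23 + 17*(36 - 1)) = 1/(-23 + 17*35) = 1/(-23 + 595) = 1/572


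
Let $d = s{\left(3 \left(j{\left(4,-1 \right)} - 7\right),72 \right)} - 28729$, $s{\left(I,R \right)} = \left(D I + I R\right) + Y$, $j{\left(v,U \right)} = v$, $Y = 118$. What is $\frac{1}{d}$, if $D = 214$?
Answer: $- \frac{1}{31185} \approx -3.2067 \cdot 10^{-5}$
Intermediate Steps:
$s{\left(I,R \right)} = 118 + 214 I + I R$ ($s{\left(I,R \right)} = \left(214 I + I R\right) + 118 = 118 + 214 I + I R$)
$d = -31185$ ($d = \left(118 + 214 \cdot 3 \left(4 - 7\right) + 3 \left(4 - 7\right) 72\right) - 28729 = \left(118 + 214 \cdot 3 \left(-3\right) + 3 \left(-3\right) 72\right) - 28729 = \left(118 + 214 \left(-9\right) - 648\right) - 28729 = \left(118 - 1926 - 648\right) - 28729 = -2456 - 28729 = -31185$)
$\frac{1}{d} = \frac{1}{-31185} = - \frac{1}{31185}$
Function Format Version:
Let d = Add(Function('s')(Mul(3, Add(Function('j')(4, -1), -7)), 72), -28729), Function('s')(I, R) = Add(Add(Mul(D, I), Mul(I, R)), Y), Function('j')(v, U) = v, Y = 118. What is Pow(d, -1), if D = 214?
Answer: Rational(-1, 31185) ≈ -3.2067e-5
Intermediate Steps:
Function('s')(I, R) = Add(118, Mul(214, I), Mul(I, R)) (Function('s')(I, R) = Add(Add(Mul(214, I), Mul(I, R)), 118) = Add(118, Mul(214, I), Mul(I, R)))
d = -31185 (d = Add(Add(118, Mul(214, Mul(3, Add(4, -7))), Mul(Mul(3, Add(4, -7)), 72)), -28729) = Add(Add(118, Mul(214, Mul(3, -3)), Mul(Mul(3, -3), 72)), -28729) = Add(Add(118, Mul(214, -9), Mul(-9, 72)), -28729) = Add(Add(118, -1926, -648), -28729) = Add(-2456, -28729) = -31185)
Pow(d, -1) = Pow(-31185, -1) = Rational(-1, 31185)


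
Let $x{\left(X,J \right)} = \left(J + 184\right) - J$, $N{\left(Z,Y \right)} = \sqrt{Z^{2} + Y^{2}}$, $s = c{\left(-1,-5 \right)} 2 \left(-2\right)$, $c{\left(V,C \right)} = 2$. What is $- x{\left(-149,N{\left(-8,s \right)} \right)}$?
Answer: $-184$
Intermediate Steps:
$s = -8$ ($s = 2 \cdot 2 \left(-2\right) = 4 \left(-2\right) = -8$)
$N{\left(Z,Y \right)} = \sqrt{Y^{2} + Z^{2}}$
$x{\left(X,J \right)} = 184$ ($x{\left(X,J \right)} = \left(184 + J\right) - J = 184$)
$- x{\left(-149,N{\left(-8,s \right)} \right)} = \left(-1\right) 184 = -184$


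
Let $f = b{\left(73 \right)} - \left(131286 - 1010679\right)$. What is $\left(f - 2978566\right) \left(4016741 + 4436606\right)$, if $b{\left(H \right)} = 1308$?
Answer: $-17733980804155$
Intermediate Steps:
$f = 880701$ ($f = 1308 - \left(131286 - 1010679\right) = 1308 - -879393 = 1308 + 879393 = 880701$)
$\left(f - 2978566\right) \left(4016741 + 4436606\right) = \left(880701 - 2978566\right) \left(4016741 + 4436606\right) = \left(-2097865\right) 8453347 = -17733980804155$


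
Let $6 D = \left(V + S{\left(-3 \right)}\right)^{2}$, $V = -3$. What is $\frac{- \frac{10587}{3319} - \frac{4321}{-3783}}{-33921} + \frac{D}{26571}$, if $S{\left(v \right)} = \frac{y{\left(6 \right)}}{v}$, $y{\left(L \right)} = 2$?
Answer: $\frac{3274922657215}{22633417556350614} \approx 0.00014469$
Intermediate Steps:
$S{\left(v \right)} = \frac{2}{v}$
$D = \frac{121}{54}$ ($D = \frac{\left(-3 + \frac{2}{-3}\right)^{2}}{6} = \frac{\left(-3 + 2 \left(- \frac{1}{3}\right)\right)^{2}}{6} = \frac{\left(-3 - \frac{2}{3}\right)^{2}}{6} = \frac{\left(- \frac{11}{3}\right)^{2}}{6} = \frac{1}{6} \cdot \frac{121}{9} = \frac{121}{54} \approx 2.2407$)
$\frac{- \frac{10587}{3319} - \frac{4321}{-3783}}{-33921} + \frac{D}{26571} = \frac{- \frac{10587}{3319} - \frac{4321}{-3783}}{-33921} + \frac{121}{54 \cdot 26571} = \left(\left(-10587\right) \frac{1}{3319} - - \frac{4321}{3783}\right) \left(- \frac{1}{33921}\right) + \frac{121}{54} \cdot \frac{1}{26571} = \left(- \frac{10587}{3319} + \frac{4321}{3783}\right) \left(- \frac{1}{33921}\right) + \frac{121}{1434834} = \left(- \frac{25709222}{12555777}\right) \left(- \frac{1}{33921}\right) + \frac{121}{1434834} = \frac{25709222}{425904511617} + \frac{121}{1434834} = \frac{3274922657215}{22633417556350614}$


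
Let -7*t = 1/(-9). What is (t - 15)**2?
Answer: 891136/3969 ≈ 224.52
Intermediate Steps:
t = 1/63 (t = -1/7/(-9) = -1/7*(-1/9) = 1/63 ≈ 0.015873)
(t - 15)**2 = (1/63 - 15)**2 = (-944/63)**2 = 891136/3969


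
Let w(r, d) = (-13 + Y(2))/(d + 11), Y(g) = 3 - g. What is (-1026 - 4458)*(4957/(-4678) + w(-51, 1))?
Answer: 26419170/2339 ≈ 11295.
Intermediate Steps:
w(r, d) = -12/(11 + d) (w(r, d) = (-13 + (3 - 1*2))/(d + 11) = (-13 + (3 - 2))/(11 + d) = (-13 + 1)/(11 + d) = -12/(11 + d))
(-1026 - 4458)*(4957/(-4678) + w(-51, 1)) = (-1026 - 4458)*(4957/(-4678) - 12/(11 + 1)) = -5484*(4957*(-1/4678) - 12/12) = -5484*(-4957/4678 - 12*1/12) = -5484*(-4957/4678 - 1) = -5484*(-9635/4678) = 26419170/2339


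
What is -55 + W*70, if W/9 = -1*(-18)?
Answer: 11285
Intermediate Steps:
W = 162 (W = 9*(-1*(-18)) = 9*18 = 162)
-55 + W*70 = -55 + 162*70 = -55 + 11340 = 11285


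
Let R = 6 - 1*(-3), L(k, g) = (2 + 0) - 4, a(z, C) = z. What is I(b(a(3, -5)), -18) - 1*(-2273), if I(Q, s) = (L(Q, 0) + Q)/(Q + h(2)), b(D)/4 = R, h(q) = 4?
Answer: 45477/20 ≈ 2273.9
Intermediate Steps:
L(k, g) = -2 (L(k, g) = 2 - 4 = -2)
R = 9 (R = 6 + 3 = 9)
b(D) = 36 (b(D) = 4*9 = 36)
I(Q, s) = (-2 + Q)/(4 + Q) (I(Q, s) = (-2 + Q)/(Q + 4) = (-2 + Q)/(4 + Q))
I(b(a(3, -5)), -18) - 1*(-2273) = (-2 + 36)/(4 + 36) - 1*(-2273) = 34/40 + 2273 = (1/40)*34 + 2273 = 17/20 + 2273 = 45477/20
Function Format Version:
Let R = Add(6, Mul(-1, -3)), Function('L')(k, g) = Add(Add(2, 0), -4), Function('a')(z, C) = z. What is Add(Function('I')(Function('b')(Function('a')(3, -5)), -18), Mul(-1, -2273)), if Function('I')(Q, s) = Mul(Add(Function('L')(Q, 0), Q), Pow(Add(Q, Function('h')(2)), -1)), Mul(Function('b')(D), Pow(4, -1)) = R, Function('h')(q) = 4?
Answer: Rational(45477, 20) ≈ 2273.9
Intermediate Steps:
Function('L')(k, g) = -2 (Function('L')(k, g) = Add(2, -4) = -2)
R = 9 (R = Add(6, 3) = 9)
Function('b')(D) = 36 (Function('b')(D) = Mul(4, 9) = 36)
Function('I')(Q, s) = Mul(Pow(Add(4, Q), -1), Add(-2, Q)) (Function('I')(Q, s) = Mul(Add(-2, Q), Pow(Add(Q, 4), -1)) = Mul(Add(-2, Q), Pow(Add(4, Q), -1)) = Mul(Pow(Add(4, Q), -1), Add(-2, Q)))
Add(Function('I')(Function('b')(Function('a')(3, -5)), -18), Mul(-1, -2273)) = Add(Mul(Pow(Add(4, 36), -1), Add(-2, 36)), Mul(-1, -2273)) = Add(Mul(Pow(40, -1), 34), 2273) = Add(Mul(Rational(1, 40), 34), 2273) = Add(Rational(17, 20), 2273) = Rational(45477, 20)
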